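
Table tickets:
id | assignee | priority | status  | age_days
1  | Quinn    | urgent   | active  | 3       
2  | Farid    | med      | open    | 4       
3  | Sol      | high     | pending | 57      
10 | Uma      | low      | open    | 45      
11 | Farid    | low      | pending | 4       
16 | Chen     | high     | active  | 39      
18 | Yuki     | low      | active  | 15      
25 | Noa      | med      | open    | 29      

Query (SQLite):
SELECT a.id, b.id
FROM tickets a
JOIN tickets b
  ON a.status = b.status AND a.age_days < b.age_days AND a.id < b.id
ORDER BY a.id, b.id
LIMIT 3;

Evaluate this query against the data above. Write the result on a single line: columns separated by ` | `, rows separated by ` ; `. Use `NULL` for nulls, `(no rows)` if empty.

1 | 16 ; 1 | 18 ; 2 | 10

Pairs (a,b) with same status, a.age_days < b.age_days, a.id < b.id.
status groups: active:{1,16,18} open:{2,10,25} pending:{3,11}
Ordered by (a.id, b.id); first 3.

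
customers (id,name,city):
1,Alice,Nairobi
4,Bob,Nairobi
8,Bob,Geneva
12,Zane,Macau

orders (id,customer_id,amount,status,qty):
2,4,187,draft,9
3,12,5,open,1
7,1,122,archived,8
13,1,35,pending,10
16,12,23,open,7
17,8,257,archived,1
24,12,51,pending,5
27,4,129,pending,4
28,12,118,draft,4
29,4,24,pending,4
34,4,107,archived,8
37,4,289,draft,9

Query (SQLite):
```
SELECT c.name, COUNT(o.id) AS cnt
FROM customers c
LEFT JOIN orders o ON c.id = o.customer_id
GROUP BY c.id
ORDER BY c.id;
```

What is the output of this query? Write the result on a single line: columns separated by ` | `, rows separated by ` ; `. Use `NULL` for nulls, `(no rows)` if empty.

Alice | 2 ; Bob | 5 ; Bob | 1 ; Zane | 4

LEFT JOIN keeps every customers row; unmatched ones get NULL for orders columns.
Group by customers.id and compute COUNT(o.id). COUNT(col) of an all-NULL group is 0.
  1: ids {7, 13} → COUNT(o.id)=2
  4: ids {2, 27, 29, 34, 37} → COUNT(o.id)=5
  8: ids {17} → COUNT(o.id)=1
  12: ids {3, 16, 24, 28} → COUNT(o.id)=4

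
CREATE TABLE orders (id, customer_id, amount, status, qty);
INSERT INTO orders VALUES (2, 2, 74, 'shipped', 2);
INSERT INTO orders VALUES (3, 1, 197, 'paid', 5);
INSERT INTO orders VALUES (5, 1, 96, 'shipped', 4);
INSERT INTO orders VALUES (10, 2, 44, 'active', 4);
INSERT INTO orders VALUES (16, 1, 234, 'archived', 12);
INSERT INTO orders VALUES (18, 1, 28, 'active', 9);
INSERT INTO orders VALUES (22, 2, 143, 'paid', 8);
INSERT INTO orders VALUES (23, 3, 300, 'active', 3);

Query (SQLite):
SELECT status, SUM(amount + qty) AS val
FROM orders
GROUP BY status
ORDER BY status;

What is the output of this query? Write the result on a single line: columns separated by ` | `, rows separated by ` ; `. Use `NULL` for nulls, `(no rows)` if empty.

active | 388 ; archived | 246 ; paid | 353 ; shipped | 176

For each row compute amount + qty.
Group by status; take SUM of the expression per group.
  active: ids {10, 18, 23} → SUM(amount + qty)=388
  archived: ids {16} → SUM(amount + qty)=246
  paid: ids {3, 22} → SUM(amount + qty)=353
  shipped: ids {2, 5} → SUM(amount + qty)=176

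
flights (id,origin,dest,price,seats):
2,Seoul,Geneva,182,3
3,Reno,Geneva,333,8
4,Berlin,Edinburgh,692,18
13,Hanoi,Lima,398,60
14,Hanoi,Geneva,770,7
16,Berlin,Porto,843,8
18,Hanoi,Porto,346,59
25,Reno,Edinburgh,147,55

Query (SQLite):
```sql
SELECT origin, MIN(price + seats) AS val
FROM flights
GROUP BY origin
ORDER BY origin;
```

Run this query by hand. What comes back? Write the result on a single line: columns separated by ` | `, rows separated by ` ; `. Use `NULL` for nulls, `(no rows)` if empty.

Berlin | 710 ; Hanoi | 405 ; Reno | 202 ; Seoul | 185

For each row compute price + seats.
Group by origin; take MIN of the expression per group.
  Berlin: ids {4, 16} → MIN(price + seats)=710
  Hanoi: ids {13, 14, 18} → MIN(price + seats)=405
  Reno: ids {3, 25} → MIN(price + seats)=202
  Seoul: ids {2} → MIN(price + seats)=185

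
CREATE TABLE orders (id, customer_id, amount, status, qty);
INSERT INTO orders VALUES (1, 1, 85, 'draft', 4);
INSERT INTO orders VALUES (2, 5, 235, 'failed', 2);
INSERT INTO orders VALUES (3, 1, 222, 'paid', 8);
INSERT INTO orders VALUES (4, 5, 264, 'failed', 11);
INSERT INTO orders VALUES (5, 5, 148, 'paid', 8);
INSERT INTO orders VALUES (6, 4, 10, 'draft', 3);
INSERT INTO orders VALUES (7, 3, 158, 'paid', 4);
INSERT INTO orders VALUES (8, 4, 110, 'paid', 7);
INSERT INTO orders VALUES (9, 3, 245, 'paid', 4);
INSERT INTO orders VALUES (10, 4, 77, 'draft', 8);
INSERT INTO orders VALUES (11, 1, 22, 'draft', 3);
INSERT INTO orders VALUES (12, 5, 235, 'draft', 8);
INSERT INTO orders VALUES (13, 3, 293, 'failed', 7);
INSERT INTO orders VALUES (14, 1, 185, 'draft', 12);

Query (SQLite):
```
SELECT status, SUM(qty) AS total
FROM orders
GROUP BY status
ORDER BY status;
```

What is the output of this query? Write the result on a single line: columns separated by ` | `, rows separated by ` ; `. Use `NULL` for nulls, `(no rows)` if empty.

Partition orders by status; compute SUM(qty) within each group.
  draft: ids {1, 6, 10, 11, 12, 14} → SUM(qty)=38
  failed: ids {2, 4, 13} → SUM(qty)=20
  paid: ids {3, 5, 7, 8, 9} → SUM(qty)=31

draft | 38 ; failed | 20 ; paid | 31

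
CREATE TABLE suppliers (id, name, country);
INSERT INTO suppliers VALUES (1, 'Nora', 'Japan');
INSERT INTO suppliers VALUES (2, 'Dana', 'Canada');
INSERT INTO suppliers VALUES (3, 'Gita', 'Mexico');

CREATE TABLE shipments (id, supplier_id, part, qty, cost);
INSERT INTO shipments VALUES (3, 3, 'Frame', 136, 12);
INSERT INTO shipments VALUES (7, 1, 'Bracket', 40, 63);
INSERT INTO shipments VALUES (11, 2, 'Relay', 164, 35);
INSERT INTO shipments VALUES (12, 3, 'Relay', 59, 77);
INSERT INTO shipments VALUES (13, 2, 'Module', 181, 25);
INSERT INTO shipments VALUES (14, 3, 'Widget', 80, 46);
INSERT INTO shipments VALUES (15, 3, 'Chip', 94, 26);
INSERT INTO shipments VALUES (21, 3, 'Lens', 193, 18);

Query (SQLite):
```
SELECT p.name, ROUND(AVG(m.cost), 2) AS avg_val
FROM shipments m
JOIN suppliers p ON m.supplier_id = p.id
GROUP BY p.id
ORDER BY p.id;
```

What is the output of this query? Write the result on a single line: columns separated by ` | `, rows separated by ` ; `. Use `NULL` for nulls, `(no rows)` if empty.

Nora | 63 ; Dana | 30 ; Gita | 35.8

Join each shipments row to its suppliers via supplier_id.
Group joined rows by suppliers.id; compute ROUND(AVG(m.cost), 2) per group.
  1: ids {7} → ROUND(AVG(m.cost), 2)=63
  2: ids {11, 13} → ROUND(AVG(m.cost), 2)=30
  3: ids {3, 12, 14, 15, 21} → ROUND(AVG(m.cost), 2)=35.8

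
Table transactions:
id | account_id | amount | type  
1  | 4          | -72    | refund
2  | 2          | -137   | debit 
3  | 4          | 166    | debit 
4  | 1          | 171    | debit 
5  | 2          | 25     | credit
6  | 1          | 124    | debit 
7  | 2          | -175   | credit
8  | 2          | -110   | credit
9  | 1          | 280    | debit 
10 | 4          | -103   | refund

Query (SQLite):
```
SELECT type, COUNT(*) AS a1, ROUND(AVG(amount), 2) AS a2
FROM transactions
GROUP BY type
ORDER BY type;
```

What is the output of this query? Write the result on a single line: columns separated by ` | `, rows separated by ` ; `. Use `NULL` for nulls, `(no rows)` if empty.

Group transactions by type.
Per group compute: COUNT(*), ROUND(AVG(amount), 2).
  credit: ids {5, 7, 8} → COUNT(*)=3, ROUND(AVG(amount), 2)=-86.67
  debit: ids {2, 3, 4, 6, 9} → COUNT(*)=5, ROUND(AVG(amount), 2)=120.8
  refund: ids {1, 10} → COUNT(*)=2, ROUND(AVG(amount), 2)=-87.5

credit | 3 | -86.67 ; debit | 5 | 120.8 ; refund | 2 | -87.5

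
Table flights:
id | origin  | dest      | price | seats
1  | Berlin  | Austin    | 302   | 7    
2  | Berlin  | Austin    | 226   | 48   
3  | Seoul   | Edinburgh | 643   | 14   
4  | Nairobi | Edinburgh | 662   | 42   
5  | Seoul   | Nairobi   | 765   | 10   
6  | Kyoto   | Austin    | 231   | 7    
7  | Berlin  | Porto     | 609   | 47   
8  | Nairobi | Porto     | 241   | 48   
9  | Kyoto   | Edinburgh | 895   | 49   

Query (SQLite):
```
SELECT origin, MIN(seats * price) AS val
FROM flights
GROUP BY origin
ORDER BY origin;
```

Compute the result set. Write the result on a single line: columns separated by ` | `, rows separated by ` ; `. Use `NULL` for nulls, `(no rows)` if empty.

For each row compute seats * price.
Group by origin; take MIN of the expression per group.
  Berlin: ids {1, 2, 7} → MIN(seats * price)=2114
  Kyoto: ids {6, 9} → MIN(seats * price)=1617
  Nairobi: ids {4, 8} → MIN(seats * price)=11568
  Seoul: ids {3, 5} → MIN(seats * price)=7650

Berlin | 2114 ; Kyoto | 1617 ; Nairobi | 11568 ; Seoul | 7650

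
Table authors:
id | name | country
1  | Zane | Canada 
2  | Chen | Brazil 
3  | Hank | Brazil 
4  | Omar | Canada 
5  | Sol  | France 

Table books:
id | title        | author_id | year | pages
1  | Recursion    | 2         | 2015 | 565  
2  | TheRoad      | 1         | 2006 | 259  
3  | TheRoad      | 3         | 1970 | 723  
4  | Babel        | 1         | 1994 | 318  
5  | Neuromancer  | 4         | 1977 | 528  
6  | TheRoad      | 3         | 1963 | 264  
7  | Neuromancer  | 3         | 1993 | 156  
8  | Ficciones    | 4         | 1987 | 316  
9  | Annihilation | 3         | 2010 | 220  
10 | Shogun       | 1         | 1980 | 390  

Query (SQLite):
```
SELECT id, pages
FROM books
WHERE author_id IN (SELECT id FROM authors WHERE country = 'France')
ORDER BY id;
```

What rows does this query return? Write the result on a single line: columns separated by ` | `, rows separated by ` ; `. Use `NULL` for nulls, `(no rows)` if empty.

Inner query: authors.id where country = 'France'.
Outer: keep books rows whose author_id is in that set.
Inner query → {5}

(no rows)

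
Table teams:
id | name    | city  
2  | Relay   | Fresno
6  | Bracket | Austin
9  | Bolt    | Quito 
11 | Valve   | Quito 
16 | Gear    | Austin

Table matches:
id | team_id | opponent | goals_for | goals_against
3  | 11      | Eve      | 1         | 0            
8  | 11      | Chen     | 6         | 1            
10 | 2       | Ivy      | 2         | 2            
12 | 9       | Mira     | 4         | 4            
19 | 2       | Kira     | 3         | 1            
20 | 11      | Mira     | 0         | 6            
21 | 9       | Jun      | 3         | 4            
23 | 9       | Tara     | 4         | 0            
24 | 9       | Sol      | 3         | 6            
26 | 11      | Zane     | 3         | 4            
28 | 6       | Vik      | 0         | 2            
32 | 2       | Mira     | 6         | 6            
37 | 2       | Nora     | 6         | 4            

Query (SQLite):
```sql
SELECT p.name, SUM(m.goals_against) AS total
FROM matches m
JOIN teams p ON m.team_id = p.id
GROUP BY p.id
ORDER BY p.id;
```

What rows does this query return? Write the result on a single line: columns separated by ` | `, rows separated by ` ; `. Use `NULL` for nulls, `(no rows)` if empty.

Relay | 13 ; Bracket | 2 ; Bolt | 14 ; Valve | 11

Join each matches row to its teams via team_id.
Group joined rows by teams.id; compute SUM(m.goals_against) per group.
  2: ids {10, 19, 32, 37} → SUM(m.goals_against)=13
  6: ids {28} → SUM(m.goals_against)=2
  9: ids {12, 21, 23, 24} → SUM(m.goals_against)=14
  11: ids {3, 8, 20, 26} → SUM(m.goals_against)=11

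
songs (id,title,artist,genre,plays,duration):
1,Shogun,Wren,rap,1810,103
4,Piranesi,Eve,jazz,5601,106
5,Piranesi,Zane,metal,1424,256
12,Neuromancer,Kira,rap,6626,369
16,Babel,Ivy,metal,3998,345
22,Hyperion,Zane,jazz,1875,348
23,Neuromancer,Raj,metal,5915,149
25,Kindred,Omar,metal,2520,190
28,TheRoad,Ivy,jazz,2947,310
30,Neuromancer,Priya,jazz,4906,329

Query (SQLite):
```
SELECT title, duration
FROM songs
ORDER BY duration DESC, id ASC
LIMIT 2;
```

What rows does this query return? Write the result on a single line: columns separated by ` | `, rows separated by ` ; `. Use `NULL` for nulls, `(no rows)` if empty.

Neuromancer | 369 ; Hyperion | 348

Sort by duration desc, tiebreak id asc: (369, id=12), (348, id=22), (345, id=16), (329, id=30), (310, id=28) …. Take first 2.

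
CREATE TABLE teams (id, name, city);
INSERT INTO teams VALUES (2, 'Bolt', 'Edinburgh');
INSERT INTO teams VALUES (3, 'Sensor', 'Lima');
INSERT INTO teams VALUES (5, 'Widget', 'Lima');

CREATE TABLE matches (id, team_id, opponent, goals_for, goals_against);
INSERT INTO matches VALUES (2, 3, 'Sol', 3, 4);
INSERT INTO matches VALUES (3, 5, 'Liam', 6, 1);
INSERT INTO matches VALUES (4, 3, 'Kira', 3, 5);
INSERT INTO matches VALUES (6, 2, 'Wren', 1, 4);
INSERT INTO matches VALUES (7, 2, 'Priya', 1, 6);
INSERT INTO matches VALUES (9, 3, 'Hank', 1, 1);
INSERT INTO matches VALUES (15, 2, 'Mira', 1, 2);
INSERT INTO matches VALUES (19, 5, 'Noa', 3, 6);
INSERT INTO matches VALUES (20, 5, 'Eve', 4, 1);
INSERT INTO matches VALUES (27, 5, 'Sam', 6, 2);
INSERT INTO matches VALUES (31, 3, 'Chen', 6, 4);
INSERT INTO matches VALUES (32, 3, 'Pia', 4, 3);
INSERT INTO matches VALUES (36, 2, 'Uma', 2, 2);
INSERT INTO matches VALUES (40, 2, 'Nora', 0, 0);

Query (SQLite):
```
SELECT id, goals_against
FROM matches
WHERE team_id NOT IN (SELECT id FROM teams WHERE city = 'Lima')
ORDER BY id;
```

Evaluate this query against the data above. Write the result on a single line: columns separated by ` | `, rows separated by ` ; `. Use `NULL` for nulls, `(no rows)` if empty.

Inner query: teams.id where city = 'Lima'.
Outer: keep matches rows whose team_id is not in that set.
Inner query → {3, 5}

6 | 4 ; 7 | 6 ; 15 | 2 ; 36 | 2 ; 40 | 0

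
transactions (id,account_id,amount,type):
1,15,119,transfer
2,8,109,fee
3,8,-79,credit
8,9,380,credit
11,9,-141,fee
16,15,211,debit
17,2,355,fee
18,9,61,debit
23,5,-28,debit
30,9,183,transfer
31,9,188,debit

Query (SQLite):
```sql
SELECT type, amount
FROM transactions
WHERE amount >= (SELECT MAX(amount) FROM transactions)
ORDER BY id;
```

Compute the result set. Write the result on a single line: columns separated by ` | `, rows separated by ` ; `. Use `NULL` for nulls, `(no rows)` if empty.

credit | 380

Scalar subquery: MAX(amount) over all transactions rows = 380.
Keep rows where amount >= that value.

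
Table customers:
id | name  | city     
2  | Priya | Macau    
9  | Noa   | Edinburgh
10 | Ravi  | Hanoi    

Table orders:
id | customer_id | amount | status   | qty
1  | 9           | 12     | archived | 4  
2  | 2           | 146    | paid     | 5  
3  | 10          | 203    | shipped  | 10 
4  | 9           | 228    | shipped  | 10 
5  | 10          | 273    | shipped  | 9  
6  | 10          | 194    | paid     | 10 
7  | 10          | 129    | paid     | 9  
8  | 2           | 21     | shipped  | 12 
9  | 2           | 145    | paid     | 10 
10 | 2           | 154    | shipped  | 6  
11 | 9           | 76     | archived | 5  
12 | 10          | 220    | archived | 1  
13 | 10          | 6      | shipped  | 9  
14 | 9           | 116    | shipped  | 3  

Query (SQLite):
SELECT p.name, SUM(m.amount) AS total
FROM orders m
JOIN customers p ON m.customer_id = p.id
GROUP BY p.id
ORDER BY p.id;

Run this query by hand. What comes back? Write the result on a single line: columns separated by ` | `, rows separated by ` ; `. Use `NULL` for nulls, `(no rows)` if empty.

Join each orders row to its customers via customer_id.
Group joined rows by customers.id; compute SUM(m.amount) per group.
  2: ids {2, 8, 9, 10} → SUM(m.amount)=466
  9: ids {1, 4, 11, 14} → SUM(m.amount)=432
  10: ids {3, 5, 6, 7, 12, 13} → SUM(m.amount)=1025

Priya | 466 ; Noa | 432 ; Ravi | 1025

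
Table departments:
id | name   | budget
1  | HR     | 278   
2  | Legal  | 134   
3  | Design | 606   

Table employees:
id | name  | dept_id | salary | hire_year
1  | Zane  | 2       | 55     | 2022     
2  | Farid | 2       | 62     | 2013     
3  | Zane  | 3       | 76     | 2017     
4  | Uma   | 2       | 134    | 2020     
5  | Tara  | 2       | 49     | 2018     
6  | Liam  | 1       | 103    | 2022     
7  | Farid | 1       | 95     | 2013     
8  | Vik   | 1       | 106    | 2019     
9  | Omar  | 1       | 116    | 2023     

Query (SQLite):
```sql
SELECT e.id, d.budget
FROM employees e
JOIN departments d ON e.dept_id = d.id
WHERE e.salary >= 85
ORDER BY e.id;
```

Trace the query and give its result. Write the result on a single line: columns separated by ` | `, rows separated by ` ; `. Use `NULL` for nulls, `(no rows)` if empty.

4 | 134 ; 6 | 278 ; 7 | 278 ; 8 | 278 ; 9 | 278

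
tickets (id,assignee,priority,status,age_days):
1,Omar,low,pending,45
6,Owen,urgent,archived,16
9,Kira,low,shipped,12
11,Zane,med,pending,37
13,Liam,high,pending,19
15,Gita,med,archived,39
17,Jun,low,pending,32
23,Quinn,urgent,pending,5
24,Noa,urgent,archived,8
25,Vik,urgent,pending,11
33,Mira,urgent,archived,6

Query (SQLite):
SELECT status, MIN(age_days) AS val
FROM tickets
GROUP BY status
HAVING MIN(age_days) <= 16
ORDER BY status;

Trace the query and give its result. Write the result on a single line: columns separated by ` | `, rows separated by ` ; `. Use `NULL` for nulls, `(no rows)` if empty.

archived | 6 ; pending | 5 ; shipped | 12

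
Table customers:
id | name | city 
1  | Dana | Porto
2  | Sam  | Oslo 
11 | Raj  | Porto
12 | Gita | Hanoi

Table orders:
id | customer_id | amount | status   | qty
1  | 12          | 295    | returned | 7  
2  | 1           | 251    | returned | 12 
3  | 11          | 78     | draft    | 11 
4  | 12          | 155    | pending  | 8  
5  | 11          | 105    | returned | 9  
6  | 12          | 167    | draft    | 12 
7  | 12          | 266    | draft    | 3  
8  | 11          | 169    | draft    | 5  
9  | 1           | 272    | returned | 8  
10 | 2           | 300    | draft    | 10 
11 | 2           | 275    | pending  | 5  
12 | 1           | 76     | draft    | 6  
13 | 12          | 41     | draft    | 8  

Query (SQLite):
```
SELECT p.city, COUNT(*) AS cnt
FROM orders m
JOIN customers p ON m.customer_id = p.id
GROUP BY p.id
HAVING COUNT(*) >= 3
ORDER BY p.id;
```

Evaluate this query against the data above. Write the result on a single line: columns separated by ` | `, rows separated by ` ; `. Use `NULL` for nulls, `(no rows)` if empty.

Join each orders row to its customers via customer_id.
Group joined rows by customers.id; compute COUNT(*) per group.
HAVING: keep groups with count ≥ 3.
  1: ids {2, 9, 12} → COUNT(*)=3
  2: ids {10, 11} → COUNT(*)=2
  11: ids {3, 5, 8} → COUNT(*)=3
  12: ids {1, 4, 6, 7, 13} → COUNT(*)=5

Porto | 3 ; Porto | 3 ; Hanoi | 5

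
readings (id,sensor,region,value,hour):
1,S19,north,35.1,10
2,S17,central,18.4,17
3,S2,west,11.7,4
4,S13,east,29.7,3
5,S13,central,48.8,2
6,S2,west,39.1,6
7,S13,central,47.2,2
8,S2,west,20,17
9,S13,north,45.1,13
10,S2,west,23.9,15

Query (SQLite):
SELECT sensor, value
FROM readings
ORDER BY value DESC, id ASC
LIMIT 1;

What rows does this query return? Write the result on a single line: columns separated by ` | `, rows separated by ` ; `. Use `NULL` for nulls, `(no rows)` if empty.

Sort by value desc, tiebreak id asc: (48.8, id=5), (47.2, id=7), (45.1, id=9), (39.1, id=6) …. Take first 1.

S13 | 48.8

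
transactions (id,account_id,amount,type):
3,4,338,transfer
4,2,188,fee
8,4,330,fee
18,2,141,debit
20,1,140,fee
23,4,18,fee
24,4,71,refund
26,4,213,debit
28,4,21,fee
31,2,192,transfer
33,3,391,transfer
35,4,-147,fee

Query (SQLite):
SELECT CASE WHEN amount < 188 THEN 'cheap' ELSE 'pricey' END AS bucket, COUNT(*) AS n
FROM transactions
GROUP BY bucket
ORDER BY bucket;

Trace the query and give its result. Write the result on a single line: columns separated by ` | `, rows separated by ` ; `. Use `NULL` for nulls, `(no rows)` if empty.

cheap | 6 ; pricey | 6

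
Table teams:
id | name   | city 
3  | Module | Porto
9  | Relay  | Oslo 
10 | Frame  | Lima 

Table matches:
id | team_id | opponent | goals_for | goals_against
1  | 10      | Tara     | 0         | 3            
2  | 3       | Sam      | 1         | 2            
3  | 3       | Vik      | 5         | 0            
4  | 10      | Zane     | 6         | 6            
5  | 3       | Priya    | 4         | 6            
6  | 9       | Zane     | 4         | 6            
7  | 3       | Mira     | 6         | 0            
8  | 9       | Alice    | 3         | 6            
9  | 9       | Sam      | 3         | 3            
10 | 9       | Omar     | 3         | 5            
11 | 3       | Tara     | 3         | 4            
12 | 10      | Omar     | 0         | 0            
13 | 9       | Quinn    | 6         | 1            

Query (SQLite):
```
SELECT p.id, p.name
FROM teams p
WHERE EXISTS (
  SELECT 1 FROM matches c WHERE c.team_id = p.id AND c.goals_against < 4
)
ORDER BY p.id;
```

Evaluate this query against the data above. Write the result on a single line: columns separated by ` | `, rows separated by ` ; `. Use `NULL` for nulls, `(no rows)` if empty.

For each teams row, check whether any matches with matching team_id has goals_against < 4.
Keep rows where that is true.

3 | Module ; 9 | Relay ; 10 | Frame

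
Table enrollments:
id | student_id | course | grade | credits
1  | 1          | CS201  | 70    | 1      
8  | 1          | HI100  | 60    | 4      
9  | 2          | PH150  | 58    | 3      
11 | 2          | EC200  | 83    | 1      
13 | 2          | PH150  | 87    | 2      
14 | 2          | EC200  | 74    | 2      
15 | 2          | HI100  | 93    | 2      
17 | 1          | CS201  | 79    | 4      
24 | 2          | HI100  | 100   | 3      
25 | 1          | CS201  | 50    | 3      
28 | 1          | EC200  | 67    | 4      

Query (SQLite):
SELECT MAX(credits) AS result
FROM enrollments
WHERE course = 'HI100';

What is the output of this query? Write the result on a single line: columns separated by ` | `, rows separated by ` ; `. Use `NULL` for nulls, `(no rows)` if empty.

4

Rows where course='HI100' → credits values: [4, 2, 3].
MAX of non-NULL values = 4.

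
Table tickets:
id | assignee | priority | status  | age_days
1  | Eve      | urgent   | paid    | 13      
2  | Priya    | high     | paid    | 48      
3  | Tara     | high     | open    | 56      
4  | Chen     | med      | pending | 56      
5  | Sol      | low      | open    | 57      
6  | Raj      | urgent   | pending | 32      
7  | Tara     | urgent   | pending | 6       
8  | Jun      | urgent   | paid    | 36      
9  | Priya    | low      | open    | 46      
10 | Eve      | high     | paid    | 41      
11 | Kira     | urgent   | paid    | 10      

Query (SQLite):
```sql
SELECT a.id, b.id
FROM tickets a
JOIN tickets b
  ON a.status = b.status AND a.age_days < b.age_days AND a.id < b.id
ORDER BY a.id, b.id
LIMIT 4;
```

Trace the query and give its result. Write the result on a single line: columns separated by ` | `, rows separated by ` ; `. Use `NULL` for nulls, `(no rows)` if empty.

Pairs (a,b) with same status, a.age_days < b.age_days, a.id < b.id.
status groups: open:{3,5,9} paid:{1,2,8,10,11} pending:{4,6,7}
Ordered by (a.id, b.id); first 4.

1 | 2 ; 1 | 8 ; 1 | 10 ; 3 | 5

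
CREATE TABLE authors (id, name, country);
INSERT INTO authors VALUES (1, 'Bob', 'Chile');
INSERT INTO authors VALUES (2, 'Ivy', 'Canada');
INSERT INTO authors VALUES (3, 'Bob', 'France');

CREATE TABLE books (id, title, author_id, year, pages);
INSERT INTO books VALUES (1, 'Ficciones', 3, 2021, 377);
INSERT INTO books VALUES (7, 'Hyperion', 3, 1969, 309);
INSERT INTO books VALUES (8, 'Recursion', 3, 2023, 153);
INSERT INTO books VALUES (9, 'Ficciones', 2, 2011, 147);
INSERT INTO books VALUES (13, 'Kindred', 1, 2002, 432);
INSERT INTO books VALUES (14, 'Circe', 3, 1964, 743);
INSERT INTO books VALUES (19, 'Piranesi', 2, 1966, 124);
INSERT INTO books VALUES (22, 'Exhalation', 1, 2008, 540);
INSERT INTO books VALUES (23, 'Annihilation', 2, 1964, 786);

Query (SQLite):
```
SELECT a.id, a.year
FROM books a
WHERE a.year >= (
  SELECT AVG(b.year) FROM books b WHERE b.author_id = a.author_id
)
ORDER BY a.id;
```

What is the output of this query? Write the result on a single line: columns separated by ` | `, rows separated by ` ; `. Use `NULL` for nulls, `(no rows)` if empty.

1 | 2021 ; 8 | 2023 ; 9 | 2011 ; 22 | 2008

For each books row a, compute AVG(year) over rows sharing a.author_id.
Keep row a if a.year >= that per-group AVG.
  author_id=1: AVG(year) = 2005.0
  author_id=2: AVG(year) = 1980.333333
  author_id=3: AVG(year) = 1994.25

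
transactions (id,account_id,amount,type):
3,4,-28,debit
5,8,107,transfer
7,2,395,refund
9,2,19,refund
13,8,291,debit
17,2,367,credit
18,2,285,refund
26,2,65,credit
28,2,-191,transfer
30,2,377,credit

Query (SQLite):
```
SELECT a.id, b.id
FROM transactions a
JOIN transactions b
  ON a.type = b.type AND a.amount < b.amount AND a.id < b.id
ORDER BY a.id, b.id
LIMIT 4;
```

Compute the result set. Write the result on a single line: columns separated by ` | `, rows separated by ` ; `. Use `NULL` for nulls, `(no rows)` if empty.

Pairs (a,b) with same type, a.amount < b.amount, a.id < b.id.
type groups: credit:{17,26,30} debit:{3,13} refund:{7,9,18} transfer:{5,28}
Ordered by (a.id, b.id); first 4.

3 | 13 ; 9 | 18 ; 17 | 30 ; 26 | 30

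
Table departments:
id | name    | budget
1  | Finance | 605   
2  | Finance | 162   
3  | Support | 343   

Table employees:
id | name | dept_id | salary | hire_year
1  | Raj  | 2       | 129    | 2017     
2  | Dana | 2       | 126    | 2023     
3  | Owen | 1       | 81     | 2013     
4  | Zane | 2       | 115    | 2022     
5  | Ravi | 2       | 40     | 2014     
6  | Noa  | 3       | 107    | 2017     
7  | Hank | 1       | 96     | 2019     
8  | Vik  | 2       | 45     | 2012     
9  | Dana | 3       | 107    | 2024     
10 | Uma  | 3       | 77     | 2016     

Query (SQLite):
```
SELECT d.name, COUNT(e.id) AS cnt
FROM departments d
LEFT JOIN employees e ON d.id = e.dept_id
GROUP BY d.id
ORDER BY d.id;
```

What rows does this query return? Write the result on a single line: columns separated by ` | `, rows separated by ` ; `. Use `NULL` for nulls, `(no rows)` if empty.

LEFT JOIN keeps every departments row; unmatched ones get NULL for employees columns.
Group by departments.id and compute COUNT(e.id). COUNT(col) of an all-NULL group is 0.
  1: ids {3, 7} → COUNT(e.id)=2
  2: ids {1, 2, 4, 5, 8} → COUNT(e.id)=5
  3: ids {6, 9, 10} → COUNT(e.id)=3

Finance | 2 ; Finance | 5 ; Support | 3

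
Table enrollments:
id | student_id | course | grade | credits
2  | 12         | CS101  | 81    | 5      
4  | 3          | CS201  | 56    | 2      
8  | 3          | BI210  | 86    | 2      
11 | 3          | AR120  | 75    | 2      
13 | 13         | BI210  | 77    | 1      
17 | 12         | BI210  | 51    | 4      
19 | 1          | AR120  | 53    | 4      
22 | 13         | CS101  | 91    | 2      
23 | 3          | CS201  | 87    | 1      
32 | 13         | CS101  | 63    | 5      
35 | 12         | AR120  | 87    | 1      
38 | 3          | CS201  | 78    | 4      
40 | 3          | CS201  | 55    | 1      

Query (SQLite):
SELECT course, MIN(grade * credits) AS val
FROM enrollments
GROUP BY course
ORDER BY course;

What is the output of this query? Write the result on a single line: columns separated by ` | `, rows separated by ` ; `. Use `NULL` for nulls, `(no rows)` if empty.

For each row compute grade * credits.
Group by course; take MIN of the expression per group.
  AR120: ids {11, 19, 35} → MIN(grade * credits)=87
  BI210: ids {8, 13, 17} → MIN(grade * credits)=77
  CS101: ids {2, 22, 32} → MIN(grade * credits)=182
  CS201: ids {4, 23, 38, 40} → MIN(grade * credits)=55

AR120 | 87 ; BI210 | 77 ; CS101 | 182 ; CS201 | 55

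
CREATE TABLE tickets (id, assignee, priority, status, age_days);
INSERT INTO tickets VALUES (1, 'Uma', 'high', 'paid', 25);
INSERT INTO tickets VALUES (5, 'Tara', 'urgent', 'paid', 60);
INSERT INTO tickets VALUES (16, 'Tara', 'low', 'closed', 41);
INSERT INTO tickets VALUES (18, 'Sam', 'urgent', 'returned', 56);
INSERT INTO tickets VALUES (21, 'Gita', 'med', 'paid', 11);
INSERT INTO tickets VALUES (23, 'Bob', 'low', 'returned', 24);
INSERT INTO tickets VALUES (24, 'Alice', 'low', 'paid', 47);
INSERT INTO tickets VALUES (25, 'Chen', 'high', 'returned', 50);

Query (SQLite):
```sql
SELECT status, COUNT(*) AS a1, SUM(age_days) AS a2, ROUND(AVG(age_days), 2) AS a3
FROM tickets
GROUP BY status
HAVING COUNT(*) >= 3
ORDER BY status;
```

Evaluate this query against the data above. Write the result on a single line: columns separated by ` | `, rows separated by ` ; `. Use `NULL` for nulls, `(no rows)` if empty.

Group tickets by status.
Per group compute: COUNT(*), SUM(age_days), ROUND(AVG(age_days), 2).
HAVING: drop groups with fewer than 3 rows.
  closed: ids {16} → COUNT(*)=1, SUM(age_days)=41, ROUND(AVG(age_days), 2)=41
  paid: ids {1, 5, 21, 24} → COUNT(*)=4, SUM(age_days)=143, ROUND(AVG(age_days), 2)=35.75
  returned: ids {18, 23, 25} → COUNT(*)=3, SUM(age_days)=130, ROUND(AVG(age_days), 2)=43.33

paid | 4 | 143 | 35.75 ; returned | 3 | 130 | 43.33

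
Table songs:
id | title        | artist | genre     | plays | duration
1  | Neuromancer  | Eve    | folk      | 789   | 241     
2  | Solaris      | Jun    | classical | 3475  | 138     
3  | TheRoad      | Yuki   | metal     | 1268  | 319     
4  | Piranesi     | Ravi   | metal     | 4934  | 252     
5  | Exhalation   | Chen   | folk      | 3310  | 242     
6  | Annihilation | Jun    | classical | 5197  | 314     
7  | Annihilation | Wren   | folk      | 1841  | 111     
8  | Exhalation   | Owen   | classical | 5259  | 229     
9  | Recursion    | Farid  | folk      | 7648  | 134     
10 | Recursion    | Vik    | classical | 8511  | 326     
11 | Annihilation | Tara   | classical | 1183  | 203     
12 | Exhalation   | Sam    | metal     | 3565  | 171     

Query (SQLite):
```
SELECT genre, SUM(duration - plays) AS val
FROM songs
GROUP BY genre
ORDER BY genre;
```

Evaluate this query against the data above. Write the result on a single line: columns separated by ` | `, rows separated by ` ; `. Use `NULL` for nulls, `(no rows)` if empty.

classical | -22415 ; folk | -12860 ; metal | -9025

For each row compute duration - plays.
Group by genre; take SUM of the expression per group.
  classical: ids {2, 6, 8, 10, 11} → SUM(duration - plays)=-22415
  folk: ids {1, 5, 7, 9} → SUM(duration - plays)=-12860
  metal: ids {3, 4, 12} → SUM(duration - plays)=-9025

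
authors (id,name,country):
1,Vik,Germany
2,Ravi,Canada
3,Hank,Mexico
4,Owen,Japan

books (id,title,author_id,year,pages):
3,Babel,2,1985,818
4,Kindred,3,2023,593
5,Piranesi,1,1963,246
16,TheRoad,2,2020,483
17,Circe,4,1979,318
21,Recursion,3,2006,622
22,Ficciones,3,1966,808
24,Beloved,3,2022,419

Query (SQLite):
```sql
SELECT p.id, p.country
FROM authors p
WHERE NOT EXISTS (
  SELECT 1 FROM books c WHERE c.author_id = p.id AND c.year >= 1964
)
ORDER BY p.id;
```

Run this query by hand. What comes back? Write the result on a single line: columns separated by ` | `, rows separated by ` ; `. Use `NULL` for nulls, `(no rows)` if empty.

1 | Germany

For each authors row, check whether any books with matching author_id has year >= 1964.
Keep rows where that is false.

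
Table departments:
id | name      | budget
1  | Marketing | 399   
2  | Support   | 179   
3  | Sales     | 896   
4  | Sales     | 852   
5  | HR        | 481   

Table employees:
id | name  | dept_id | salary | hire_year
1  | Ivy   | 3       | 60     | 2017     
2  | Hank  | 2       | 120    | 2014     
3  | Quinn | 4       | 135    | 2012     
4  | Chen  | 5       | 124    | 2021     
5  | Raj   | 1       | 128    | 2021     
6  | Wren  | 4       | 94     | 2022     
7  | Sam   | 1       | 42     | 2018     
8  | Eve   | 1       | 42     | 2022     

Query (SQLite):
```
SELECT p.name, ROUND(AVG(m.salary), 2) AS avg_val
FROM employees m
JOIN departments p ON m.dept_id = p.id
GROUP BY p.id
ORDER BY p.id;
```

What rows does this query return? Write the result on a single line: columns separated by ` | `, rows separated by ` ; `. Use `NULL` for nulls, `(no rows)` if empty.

Join each employees row to its departments via dept_id.
Group joined rows by departments.id; compute ROUND(AVG(m.salary), 2) per group.
  1: ids {5, 7, 8} → ROUND(AVG(m.salary), 2)=70.67
  2: ids {2} → ROUND(AVG(m.salary), 2)=120
  3: ids {1} → ROUND(AVG(m.salary), 2)=60
  4: ids {3, 6} → ROUND(AVG(m.salary), 2)=114.5
  5: ids {4} → ROUND(AVG(m.salary), 2)=124

Marketing | 70.67 ; Support | 120 ; Sales | 60 ; Sales | 114.5 ; HR | 124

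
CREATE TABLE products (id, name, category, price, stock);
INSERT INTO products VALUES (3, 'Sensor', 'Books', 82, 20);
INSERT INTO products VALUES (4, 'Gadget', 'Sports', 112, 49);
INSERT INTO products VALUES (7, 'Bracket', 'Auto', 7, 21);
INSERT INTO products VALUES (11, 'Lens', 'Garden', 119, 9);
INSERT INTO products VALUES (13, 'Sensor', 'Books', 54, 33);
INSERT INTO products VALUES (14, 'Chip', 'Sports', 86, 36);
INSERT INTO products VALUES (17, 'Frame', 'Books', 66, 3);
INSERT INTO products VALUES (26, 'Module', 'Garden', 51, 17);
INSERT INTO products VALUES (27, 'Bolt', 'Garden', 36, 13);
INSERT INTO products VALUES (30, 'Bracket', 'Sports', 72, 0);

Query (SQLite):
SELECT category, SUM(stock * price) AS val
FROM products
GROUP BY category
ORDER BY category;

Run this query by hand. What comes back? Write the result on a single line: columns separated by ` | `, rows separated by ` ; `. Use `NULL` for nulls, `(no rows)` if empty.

Auto | 147 ; Books | 3620 ; Garden | 2406 ; Sports | 8584

For each row compute stock * price.
Group by category; take SUM of the expression per group.
  Auto: ids {7} → SUM(stock * price)=147
  Books: ids {3, 13, 17} → SUM(stock * price)=3620
  Garden: ids {11, 26, 27} → SUM(stock * price)=2406
  Sports: ids {4, 14, 30} → SUM(stock * price)=8584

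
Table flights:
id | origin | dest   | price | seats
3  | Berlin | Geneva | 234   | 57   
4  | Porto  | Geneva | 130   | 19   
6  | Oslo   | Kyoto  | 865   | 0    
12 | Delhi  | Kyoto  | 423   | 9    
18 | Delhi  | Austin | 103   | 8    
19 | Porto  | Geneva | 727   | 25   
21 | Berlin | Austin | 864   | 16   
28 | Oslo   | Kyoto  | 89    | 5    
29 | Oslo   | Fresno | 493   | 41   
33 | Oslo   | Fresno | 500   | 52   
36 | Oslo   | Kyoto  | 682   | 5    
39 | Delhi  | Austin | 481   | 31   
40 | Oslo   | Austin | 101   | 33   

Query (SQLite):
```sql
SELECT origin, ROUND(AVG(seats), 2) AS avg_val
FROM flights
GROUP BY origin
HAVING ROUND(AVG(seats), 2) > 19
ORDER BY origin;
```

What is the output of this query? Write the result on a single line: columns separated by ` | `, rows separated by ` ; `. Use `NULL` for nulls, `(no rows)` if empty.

Partition flights by origin; compute ROUND(AVG(seats), 2) within each group.
HAVING: keep groups where ROUND(AVG(seats), 2) > 19.
  Berlin: ids {3, 21} → ROUND(AVG(seats), 2)=36.5
  Delhi: ids {12, 18, 39} → ROUND(AVG(seats), 2)=16
  Oslo: ids {6, 28, 29, 33, 36, 40} → ROUND(AVG(seats), 2)=22.67
  Porto: ids {4, 19} → ROUND(AVG(seats), 2)=22

Berlin | 36.5 ; Oslo | 22.67 ; Porto | 22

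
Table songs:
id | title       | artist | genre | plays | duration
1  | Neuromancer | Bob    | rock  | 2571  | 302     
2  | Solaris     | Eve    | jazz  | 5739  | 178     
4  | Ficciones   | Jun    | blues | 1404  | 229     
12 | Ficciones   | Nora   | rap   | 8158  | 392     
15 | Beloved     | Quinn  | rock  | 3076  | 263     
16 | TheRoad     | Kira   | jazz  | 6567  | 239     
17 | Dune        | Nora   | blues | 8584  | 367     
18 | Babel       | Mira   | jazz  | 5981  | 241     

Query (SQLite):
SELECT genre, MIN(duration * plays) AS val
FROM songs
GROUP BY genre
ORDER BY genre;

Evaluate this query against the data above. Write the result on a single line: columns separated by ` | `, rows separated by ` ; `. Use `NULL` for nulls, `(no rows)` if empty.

blues | 321516 ; jazz | 1021542 ; rap | 3197936 ; rock | 776442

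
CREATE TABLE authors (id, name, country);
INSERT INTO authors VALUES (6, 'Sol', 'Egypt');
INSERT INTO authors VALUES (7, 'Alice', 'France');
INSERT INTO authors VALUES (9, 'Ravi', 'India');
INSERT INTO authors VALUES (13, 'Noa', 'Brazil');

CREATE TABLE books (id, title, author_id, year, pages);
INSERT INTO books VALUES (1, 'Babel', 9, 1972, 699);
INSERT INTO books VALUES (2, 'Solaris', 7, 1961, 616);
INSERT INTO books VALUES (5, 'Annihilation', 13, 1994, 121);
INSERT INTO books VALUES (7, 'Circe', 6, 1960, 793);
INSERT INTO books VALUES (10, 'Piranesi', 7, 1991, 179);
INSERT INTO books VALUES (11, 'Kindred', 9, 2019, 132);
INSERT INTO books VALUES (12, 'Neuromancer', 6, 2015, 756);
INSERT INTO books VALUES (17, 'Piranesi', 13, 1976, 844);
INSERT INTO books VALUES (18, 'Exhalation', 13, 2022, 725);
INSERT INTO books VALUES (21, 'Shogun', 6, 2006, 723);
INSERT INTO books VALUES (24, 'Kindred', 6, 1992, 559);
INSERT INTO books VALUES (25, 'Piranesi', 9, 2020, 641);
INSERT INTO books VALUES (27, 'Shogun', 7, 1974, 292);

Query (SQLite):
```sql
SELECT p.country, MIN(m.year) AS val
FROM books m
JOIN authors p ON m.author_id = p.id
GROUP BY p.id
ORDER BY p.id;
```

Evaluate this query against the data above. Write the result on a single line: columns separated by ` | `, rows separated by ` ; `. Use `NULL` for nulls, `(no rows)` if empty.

Join each books row to its authors via author_id.
Group joined rows by authors.id; compute MIN(m.year) per group.
  6: ids {7, 12, 21, 24} → MIN(m.year)=1960
  7: ids {2, 10, 27} → MIN(m.year)=1961
  9: ids {1, 11, 25} → MIN(m.year)=1972
  13: ids {5, 17, 18} → MIN(m.year)=1976

Egypt | 1960 ; France | 1961 ; India | 1972 ; Brazil | 1976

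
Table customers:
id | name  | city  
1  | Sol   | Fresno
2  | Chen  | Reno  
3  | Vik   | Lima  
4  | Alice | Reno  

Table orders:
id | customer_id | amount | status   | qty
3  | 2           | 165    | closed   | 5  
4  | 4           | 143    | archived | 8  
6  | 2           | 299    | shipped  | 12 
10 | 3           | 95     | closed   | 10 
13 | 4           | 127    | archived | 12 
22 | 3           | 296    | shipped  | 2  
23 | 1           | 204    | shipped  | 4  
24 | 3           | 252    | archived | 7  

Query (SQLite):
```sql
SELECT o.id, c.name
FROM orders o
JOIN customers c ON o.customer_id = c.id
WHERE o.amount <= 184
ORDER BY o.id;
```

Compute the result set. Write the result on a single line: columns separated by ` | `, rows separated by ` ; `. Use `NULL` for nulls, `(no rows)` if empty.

3 | Chen ; 4 | Alice ; 10 | Vik ; 13 | Alice

Each orders row matches the customers row where customer_id = customers.id.
Then keep rows with o.amount <= 184.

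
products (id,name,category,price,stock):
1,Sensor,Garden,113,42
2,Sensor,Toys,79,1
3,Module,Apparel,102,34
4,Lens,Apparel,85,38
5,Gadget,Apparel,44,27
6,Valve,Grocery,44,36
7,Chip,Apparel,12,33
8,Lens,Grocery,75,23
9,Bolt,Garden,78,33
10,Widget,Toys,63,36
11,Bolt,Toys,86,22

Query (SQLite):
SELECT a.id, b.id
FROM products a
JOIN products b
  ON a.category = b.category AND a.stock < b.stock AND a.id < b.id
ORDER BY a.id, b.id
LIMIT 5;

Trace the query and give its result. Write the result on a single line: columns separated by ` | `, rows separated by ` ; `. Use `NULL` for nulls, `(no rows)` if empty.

2 | 10 ; 2 | 11 ; 3 | 4 ; 5 | 7

Pairs (a,b) with same category, a.stock < b.stock, a.id < b.id.
category groups: Apparel:{3,4,5,7} Garden:{1,9} Grocery:{6,8} Toys:{2,10,11}
Ordered by (a.id, b.id); first 5.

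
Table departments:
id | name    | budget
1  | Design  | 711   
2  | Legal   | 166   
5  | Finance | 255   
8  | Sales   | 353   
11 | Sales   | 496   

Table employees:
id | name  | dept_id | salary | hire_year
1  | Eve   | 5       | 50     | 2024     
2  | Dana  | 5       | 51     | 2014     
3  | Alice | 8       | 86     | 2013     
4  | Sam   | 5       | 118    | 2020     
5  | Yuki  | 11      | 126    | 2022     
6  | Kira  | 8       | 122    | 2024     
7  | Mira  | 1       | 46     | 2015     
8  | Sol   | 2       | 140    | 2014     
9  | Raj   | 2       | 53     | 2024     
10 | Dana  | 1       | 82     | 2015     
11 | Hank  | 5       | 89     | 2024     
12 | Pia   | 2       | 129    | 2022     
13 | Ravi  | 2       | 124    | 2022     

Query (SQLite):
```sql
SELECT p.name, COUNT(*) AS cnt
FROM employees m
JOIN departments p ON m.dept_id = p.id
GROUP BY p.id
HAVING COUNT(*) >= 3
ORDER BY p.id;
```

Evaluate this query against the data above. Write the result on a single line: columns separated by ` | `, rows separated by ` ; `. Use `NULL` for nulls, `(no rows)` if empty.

Legal | 4 ; Finance | 4

Join each employees row to its departments via dept_id.
Group joined rows by departments.id; compute COUNT(*) per group.
HAVING: keep groups with count ≥ 3.
  1: ids {7, 10} → COUNT(*)=2
  2: ids {8, 9, 12, 13} → COUNT(*)=4
  5: ids {1, 2, 4, 11} → COUNT(*)=4
  8: ids {3, 6} → COUNT(*)=2
  11: ids {5} → COUNT(*)=1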